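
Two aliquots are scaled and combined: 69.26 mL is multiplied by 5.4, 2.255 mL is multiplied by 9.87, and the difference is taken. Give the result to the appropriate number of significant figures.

3.5 × 10^2 mL

69.26 × 5.4 = 374.004 → 3.7 × 10^2 mL (2 s.f., last digit at the 10^1 place).
2.255 × 9.87 = 22.25685 → 22.3 mL (3 s.f., last digit at the 10^-1 place).
Difference: 351.74715 mL; keep the coarser place, 10^1.
Result: 3.5 × 10^2 mL.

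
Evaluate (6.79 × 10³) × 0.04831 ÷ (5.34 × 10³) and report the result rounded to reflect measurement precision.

(6.79 × 10³) × 0.04831 ÷ (5.34 × 10³) = 0.0614278838951…
Multiplication/division keeps the fewest significant figures: 6.79 × 10³ → 3 s.f., 0.04831 → 4 s.f., 5.34 × 10³ → 3 s.f.; limit is 3.
Rounded to 3 significant figures: 0.0614.

0.0614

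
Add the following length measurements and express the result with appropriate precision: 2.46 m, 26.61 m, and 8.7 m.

37.8 m

2.46 m + 26.61 m + 8.7 m = 37.77 m.
Addition/subtraction keeps the fewest decimal places: 2.46 → 2 decimal places, 26.61 → 2 decimal places, 8.7 → 1 decimal place; limit is 1.
Rounded to 1 decimal place: 37.8 m.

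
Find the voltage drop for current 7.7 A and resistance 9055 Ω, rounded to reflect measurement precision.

voltage drop = 7.7 A × 9055 Ω = 69723.5 V.
7.7 has 2 significant figures; 9055 has 4.
Division/multiplication keeps the fewest: 2 significant figures.
Rounded: 7.0 × 10^4 V.

7.0 × 10^4 V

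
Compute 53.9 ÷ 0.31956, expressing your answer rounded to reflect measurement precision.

169

53.9 ÷ 0.31956 = 168.669420453…
Multiplication/division keeps the fewest significant figures: 53.9 → 3 s.f., 0.31956 → 5 s.f.; limit is 3.
Rounded to 3 significant figures: 169.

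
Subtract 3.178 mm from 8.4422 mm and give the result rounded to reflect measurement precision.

8.4422 mm − 3.178 mm = 5.2642 mm.
Addition/subtraction keeps the fewest decimal places: 8.4422 → 4 decimal places, 3.178 → 3 decimal places; limit is 3.
Rounded to 3 decimal places: 5.264 mm.

5.264 mm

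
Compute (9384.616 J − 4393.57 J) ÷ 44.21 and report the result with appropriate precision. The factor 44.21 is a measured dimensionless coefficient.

1.129 × 10^2 J

9384.616 J − 4393.57 J = 4991.046 J; the difference is limited to 2 decimal places (6 s.f.).
Carrying full precision, 4991.046 ÷ 44.21 = 112.89405112… J; 44.21 has 4 s.f., so the result keeps min(6, 4) = 4 s.f.
Rounded to 4 significant figures: 1.129 × 10^2 J.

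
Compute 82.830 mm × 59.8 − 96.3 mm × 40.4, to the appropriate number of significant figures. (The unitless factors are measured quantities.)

82.830 × 59.8 = 4953.234 → 4.95 × 10^3 mm (3 s.f., last digit at the 10^1 place).
96.3 × 40.4 = 3890.52 → 3.89 × 10^3 mm (3 s.f., last digit at the 10^1 place).
Difference: 1062.714 mm; keep the coarser place, 10^1.
Result: 1.06 × 10^3 mm.

1.06 × 10^3 mm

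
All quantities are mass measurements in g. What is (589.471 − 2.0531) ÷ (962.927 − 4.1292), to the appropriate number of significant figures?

0.612661

589.471 − 2.0531 = 587.4179, limited to 3 d.p. → 6 s.f.; 962.927 − 4.1292 = 958.7978, limited to 3 d.p. → 6 s.f.
Carrying full precision, 587.4179 ÷ 958.7978 = 0.612660875943…; keep min(6, 6) = 6 s.f.
Rounded to 6 significant figures: 0.612661.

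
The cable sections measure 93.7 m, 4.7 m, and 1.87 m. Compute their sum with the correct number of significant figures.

100.3 m

93.7 m + 4.7 m + 1.87 m = 100.27 m.
Addition/subtraction keeps the fewest decimal places: 93.7 → 1 decimal place, 4.7 → 1 decimal place, 1.87 → 2 decimal places; limit is 1.
Rounded to 1 decimal place: 100.3 m.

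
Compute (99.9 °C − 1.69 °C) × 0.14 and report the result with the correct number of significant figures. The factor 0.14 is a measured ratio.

14 °C

99.9 °C − 1.69 °C = 98.21 °C; the difference is limited to 1 decimal place (3 s.f.).
Carrying full precision, 98.21 × 0.14 = 13.7494 °C; 0.14 has 2 s.f., so the result keeps min(3, 2) = 2 s.f.
Rounded to 2 significant figures: 14 °C.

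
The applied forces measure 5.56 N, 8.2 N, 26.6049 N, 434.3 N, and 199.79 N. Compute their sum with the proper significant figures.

6.745 × 10^2 N

5.56 N + 8.2 N + 26.6049 N + 434.3 N + 199.79 N = 674.4549 N.
Addition/subtraction keeps the fewest decimal places: 5.56 → 2 decimal places, 8.2 → 1 decimal place, 26.6049 → 4 decimal places, 434.3 → 1 decimal place, 199.79 → 2 decimal places; limit is 1.
Rounded to 1 decimal place: 6.745 × 10^2 N.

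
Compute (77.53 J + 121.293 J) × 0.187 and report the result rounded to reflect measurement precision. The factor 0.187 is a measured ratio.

77.53 J + 121.293 J = 198.823 J; the sum is limited to 2 decimal places (5 s.f.).
Carrying full precision, 198.823 × 0.187 = 37.179901 J; 0.187 has 3 s.f., so the result keeps min(5, 3) = 3 s.f.
Rounded to 3 significant figures: 37.2 J.

37.2 J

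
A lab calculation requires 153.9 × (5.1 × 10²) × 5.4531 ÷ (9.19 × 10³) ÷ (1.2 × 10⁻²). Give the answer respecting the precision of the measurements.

153.9 × (5.1 × 10²) × 5.4531 ÷ (9.19 × 10³) ÷ (1.2 × 10⁻²) = 3881.10596572…
Multiplication/division keeps the fewest significant figures: 153.9 → 4 s.f., 5.1 × 10² → 2 s.f., 5.4531 → 5 s.f., 9.19 × 10³ → 3 s.f., 1.2 × 10⁻² → 2 s.f.; limit is 2.
Rounded to 2 significant figures: 3.9 × 10³.

3.9 × 10³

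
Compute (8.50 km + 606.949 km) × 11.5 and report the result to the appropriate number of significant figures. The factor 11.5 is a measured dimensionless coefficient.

8.50 km + 606.949 km = 615.449 km; the sum is limited to 2 decimal places (5 s.f.).
Carrying full precision, 615.449 × 11.5 = 7077.6635 km; 11.5 has 3 s.f., so the result keeps min(5, 3) = 3 s.f.
Rounded to 3 significant figures: 7.08 × 10^3 km.

7.08 × 10^3 km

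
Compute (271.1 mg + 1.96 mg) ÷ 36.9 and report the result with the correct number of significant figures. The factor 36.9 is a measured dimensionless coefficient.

7.40 mg

271.1 mg + 1.96 mg = 273.06 mg; the sum is limited to 1 decimal place (4 s.f.).
Carrying full precision, 273.06 ÷ 36.9 = 7.4 mg; 36.9 has 3 s.f., so the result keeps min(4, 3) = 3 s.f.
Rounded to 3 significant figures: 7.40 mg.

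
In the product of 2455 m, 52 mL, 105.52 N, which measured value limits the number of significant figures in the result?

52 mL

2455 m → 4 s.f.; 52 mL → 2 s.f.; 105.52 N → 5 s.f.
The fewest is 2 significant figures, from 52 mL.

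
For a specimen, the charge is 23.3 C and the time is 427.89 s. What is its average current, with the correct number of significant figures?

average current = 23.3 C ÷ 427.89 s = 0.0544532473299… A.
23.3 has 3 significant figures; 427.89 has 5.
Division/multiplication keeps the fewest: 3 significant figures.
Rounded: 0.0545 A.

0.0545 A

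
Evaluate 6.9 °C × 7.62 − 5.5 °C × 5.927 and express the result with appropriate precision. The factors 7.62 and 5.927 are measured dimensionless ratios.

20. °C

6.9 × 7.62 = 52.578 → 53 °C (2 s.f., last digit at the 10^0 place).
5.5 × 5.927 = 32.5985 → 33 °C (2 s.f., last digit at the 10^0 place).
Difference: 19.9795 °C; keep the coarser place, 10^0.
Result: 20. °C.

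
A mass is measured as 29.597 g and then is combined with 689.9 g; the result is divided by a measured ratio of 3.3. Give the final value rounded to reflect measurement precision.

2.2 × 10^2 g

29.597 g + 689.9 g = 719.497 g; the sum is limited to 1 decimal place (4 s.f.).
Carrying full precision, 719.497 ÷ 3.3 = 218.029393939… g; 3.3 has 2 s.f., so the result keeps min(4, 2) = 2 s.f.
Rounded to 2 significant figures: 2.2 × 10^2 g.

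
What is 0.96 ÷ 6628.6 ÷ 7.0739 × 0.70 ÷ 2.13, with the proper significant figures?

0.96 ÷ 6628.6 ÷ 7.0739 × 0.70 ÷ 2.13 = 0.00000672835567307…
Multiplication/division keeps the fewest significant figures: 0.96 → 2 s.f., 6628.6 → 5 s.f., 7.0739 → 5 s.f., 0.70 → 2 s.f., 2.13 → 3 s.f.; limit is 2.
Rounded to 2 significant figures: 6.7 × 10⁻⁶.

6.7 × 10⁻⁶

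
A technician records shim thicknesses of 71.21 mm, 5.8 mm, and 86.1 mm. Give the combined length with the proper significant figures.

71.21 mm + 5.8 mm + 86.1 mm = 163.11 mm.
Addition/subtraction keeps the fewest decimal places: 71.21 → 2 decimal places, 5.8 → 1 decimal place, 86.1 → 1 decimal place; limit is 1.
Rounded to 1 decimal place: 163.1 mm.

163.1 mm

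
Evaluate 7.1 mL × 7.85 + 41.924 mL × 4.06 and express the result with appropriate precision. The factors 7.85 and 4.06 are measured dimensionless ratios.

7.1 × 7.85 = 55.735 → 56 mL (2 s.f., last digit at the 10^0 place).
41.924 × 4.06 = 170.21144 → 1.70 × 10^2 mL (3 s.f., last digit at the 10^0 place).
Sum: 225.94644 mL; keep the coarser place, 10^0.
Result: 226 mL.

226 mL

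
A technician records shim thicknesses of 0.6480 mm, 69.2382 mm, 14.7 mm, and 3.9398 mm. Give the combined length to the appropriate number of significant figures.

88.5 mm

0.6480 mm + 69.2382 mm + 14.7 mm + 3.9398 mm = 88.5260 mm.
Addition/subtraction keeps the fewest decimal places: 0.6480 → 4 decimal places, 69.2382 → 4 decimal places, 14.7 → 1 decimal place, 3.9398 → 4 decimal places; limit is 1.
Rounded to 1 decimal place: 88.5 mm.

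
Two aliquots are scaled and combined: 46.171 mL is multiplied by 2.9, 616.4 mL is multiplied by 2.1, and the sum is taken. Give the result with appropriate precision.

1.4 × 10³ mL

46.171 × 2.9 = 133.8959 → 1.3 × 10² mL (2 s.f., last digit at the 10^1 place).
616.4 × 2.1 = 1294.44 → 1.3 × 10³ mL (2 s.f., last digit at the 10^2 place).
Sum: 1428.3359 mL; keep the coarser place, 10^2.
Result: 1.4 × 10³ mL.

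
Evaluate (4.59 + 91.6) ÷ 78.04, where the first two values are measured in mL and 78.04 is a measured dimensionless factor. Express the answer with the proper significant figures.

4.59 mL + 91.6 mL = 96.19 mL; the sum is limited to 1 decimal place (3 s.f.).
Carrying full precision, 96.19 ÷ 78.04 = 1.23257303947… mL; 78.04 has 4 s.f., so the result keeps min(3, 4) = 3 s.f.
Rounded to 3 significant figures: 1.23 mL.

1.23 mL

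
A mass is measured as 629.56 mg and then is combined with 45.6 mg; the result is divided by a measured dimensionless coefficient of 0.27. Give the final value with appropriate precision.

2.5 × 10^3 mg

629.56 mg + 45.6 mg = 675.16 mg; the sum is limited to 1 decimal place (4 s.f.).
Carrying full precision, 675.16 ÷ 0.27 = 2500.59259259… mg; 0.27 has 2 s.f., so the result keeps min(4, 2) = 2 s.f.
Rounded to 2 significant figures: 2.5 × 10^3 mg.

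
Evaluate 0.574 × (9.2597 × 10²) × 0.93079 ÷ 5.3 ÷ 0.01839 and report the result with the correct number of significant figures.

0.574 × (9.2597 × 10²) × 0.93079 ÷ 5.3 ÷ 0.01839 = 5075.78150303…
Multiplication/division keeps the fewest significant figures: 0.574 → 3 s.f., 9.2597 × 10² → 5 s.f., 0.93079 → 5 s.f., 5.3 → 2 s.f., 0.01839 → 4 s.f.; limit is 2.
Rounded to 2 significant figures: 5.1 × 10³.

5.1 × 10³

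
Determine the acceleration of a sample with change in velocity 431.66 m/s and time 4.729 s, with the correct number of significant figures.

91.28 m/s²

acceleration = 431.66 m/s ÷ 4.729 s = 91.2793402411… m/s².
431.66 has 5 significant figures; 4.729 has 4.
Division/multiplication keeps the fewest: 4 significant figures.
Rounded: 91.28 m/s².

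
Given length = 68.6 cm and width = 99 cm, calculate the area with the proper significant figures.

area = 68.6 cm × 99 cm = 6791.4 cm².
68.6 has 3 significant figures; 99 has 2.
Division/multiplication keeps the fewest: 2 significant figures.
Rounded: 6.8 × 10³ cm².

6.8 × 10³ cm²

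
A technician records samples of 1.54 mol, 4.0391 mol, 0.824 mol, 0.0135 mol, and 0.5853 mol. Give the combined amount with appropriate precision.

7.00 mol

1.54 mol + 4.0391 mol + 0.824 mol + 0.0135 mol + 0.5853 mol = 7.0019 mol.
Addition/subtraction keeps the fewest decimal places: 1.54 → 2 decimal places, 4.0391 → 4 decimal places, 0.824 → 3 decimal places, 0.0135 → 4 decimal places, 0.5853 → 4 decimal places; limit is 2.
Rounded to 2 decimal places: 7.00 mol.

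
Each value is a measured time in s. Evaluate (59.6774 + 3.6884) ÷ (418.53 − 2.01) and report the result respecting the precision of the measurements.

59.6774 + 3.6884 = 63.3658, limited to 4 d.p. → 6 s.f.; 418.53 − 2.01 = 416.52, limited to 2 d.p. → 5 s.f.
Carrying full precision, 63.3658 ÷ 416.52 = 0.152131470278…; keep min(6, 5) = 5 s.f.
Rounded to 5 significant figures: 0.15213.

0.15213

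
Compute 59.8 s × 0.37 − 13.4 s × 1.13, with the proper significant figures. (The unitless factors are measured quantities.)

7 s

59.8 × 0.37 = 22.126 → 22 s (2 s.f., last digit at the 10^0 place).
13.4 × 1.13 = 15.142 → 15.1 s (3 s.f., last digit at the 10^-1 place).
Difference: 6.984 s; keep the coarser place, 10^0.
Result: 7 s.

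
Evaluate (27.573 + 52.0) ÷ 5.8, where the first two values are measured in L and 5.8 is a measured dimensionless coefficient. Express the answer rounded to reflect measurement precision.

14 L

27.573 L + 52.0 L = 79.573 L; the sum is limited to 1 decimal place (3 s.f.).
Carrying full precision, 79.573 ÷ 5.8 = 13.7194827586… L; 5.8 has 2 s.f., so the result keeps min(3, 2) = 2 s.f.
Rounded to 2 significant figures: 14 L.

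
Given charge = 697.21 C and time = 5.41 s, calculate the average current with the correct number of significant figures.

average current = 697.21 C ÷ 5.41 s = 128.874306839… A.
697.21 has 5 significant figures; 5.41 has 3.
Division/multiplication keeps the fewest: 3 significant figures.
Rounded: 129 A.

129 A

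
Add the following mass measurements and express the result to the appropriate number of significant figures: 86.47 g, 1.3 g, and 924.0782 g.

86.47 g + 1.3 g + 924.0782 g = 1011.8482 g.
Addition/subtraction keeps the fewest decimal places: 86.47 → 2 decimal places, 1.3 → 1 decimal place, 924.0782 → 4 decimal places; limit is 1.
Rounded to 1 decimal place: 1011.8 g.

1011.8 g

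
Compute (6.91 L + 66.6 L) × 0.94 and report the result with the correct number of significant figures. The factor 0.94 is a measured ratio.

69 L

6.91 L + 66.6 L = 73.51 L; the sum is limited to 1 decimal place (3 s.f.).
Carrying full precision, 73.51 × 0.94 = 69.0994 L; 0.94 has 2 s.f., so the result keeps min(3, 2) = 2 s.f.
Rounded to 2 significant figures: 69 L.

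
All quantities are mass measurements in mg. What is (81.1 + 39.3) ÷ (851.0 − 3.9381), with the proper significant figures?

0.1421

81.1 + 39.3 = 120.4, limited to 1 d.p. → 4 s.f.; 851.0 − 3.9381 = 847.0619, limited to 1 d.p. → 4 s.f.
Carrying full precision, 120.4 ÷ 847.0619 = 0.14213837265…; keep min(4, 4) = 4 s.f.
Rounded to 4 significant figures: 0.1421.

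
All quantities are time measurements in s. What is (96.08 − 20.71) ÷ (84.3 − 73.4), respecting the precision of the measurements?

96.08 − 20.71 = 75.37, limited to 2 d.p. → 4 s.f.; 84.3 − 73.4 = 10.9, limited to 1 d.p. → 3 s.f.
Carrying full precision, 75.37 ÷ 10.9 = 6.91467889908…; keep min(4, 3) = 3 s.f.
Rounded to 3 significant figures: 6.91.

6.91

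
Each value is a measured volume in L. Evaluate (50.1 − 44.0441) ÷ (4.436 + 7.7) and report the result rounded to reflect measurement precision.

50.1 − 44.0441 = 6.0559, limited to 1 d.p. → 2 s.f.; 4.436 + 7.7 = 12.136, limited to 1 d.p. → 3 s.f.
Carrying full precision, 6.0559 ÷ 12.136 = 0.499002966381…; keep min(2, 3) = 2 s.f.
Rounded to 2 significant figures: 0.50.

0.50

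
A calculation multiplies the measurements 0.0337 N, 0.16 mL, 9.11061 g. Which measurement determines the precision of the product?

0.16 mL

0.0337 N → 3 s.f.; 0.16 mL → 2 s.f.; 9.11061 g → 6 s.f.
The fewest is 2 significant figures, from 0.16 mL.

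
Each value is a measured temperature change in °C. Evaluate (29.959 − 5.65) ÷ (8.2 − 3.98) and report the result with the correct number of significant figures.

5.8

29.959 − 5.65 = 24.309, limited to 2 d.p. → 4 s.f.; 8.2 − 3.98 = 4.22, limited to 1 d.p. → 2 s.f.
Carrying full precision, 24.309 ÷ 4.22 = 5.76042654028…; keep min(4, 2) = 2 s.f.
Rounded to 2 significant figures: 5.8.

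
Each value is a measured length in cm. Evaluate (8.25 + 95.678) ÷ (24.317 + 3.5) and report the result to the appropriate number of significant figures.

3.74

8.25 + 95.678 = 103.928, limited to 2 d.p. → 5 s.f.; 24.317 + 3.5 = 27.817, limited to 1 d.p. → 3 s.f.
Carrying full precision, 103.928 ÷ 27.817 = 3.7361325808…; keep min(5, 3) = 3 s.f.
Rounded to 3 significant figures: 3.74.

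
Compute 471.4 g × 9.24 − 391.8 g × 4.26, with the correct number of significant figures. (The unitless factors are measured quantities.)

2.69 × 10³ g

471.4 × 9.24 = 4355.736 → 4.36 × 10³ g (3 s.f., last digit at the 10^1 place).
391.8 × 4.26 = 1669.068 → 1.67 × 10³ g (3 s.f., last digit at the 10^1 place).
Difference: 2686.668 g; keep the coarser place, 10^1.
Result: 2.69 × 10³ g.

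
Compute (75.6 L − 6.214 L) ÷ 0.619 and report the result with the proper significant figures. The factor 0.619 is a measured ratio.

112 L

75.6 L − 6.214 L = 69.386 L; the difference is limited to 1 decimal place (3 s.f.).
Carrying full precision, 69.386 ÷ 0.619 = 112.093699515… L; 0.619 has 3 s.f., so the result keeps min(3, 3) = 3 s.f.
Rounded to 3 significant figures: 112 L.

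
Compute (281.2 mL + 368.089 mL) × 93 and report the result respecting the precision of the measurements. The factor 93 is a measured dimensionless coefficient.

6.0 × 10^4 mL

281.2 mL + 368.089 mL = 649.289 mL; the sum is limited to 1 decimal place (4 s.f.).
Carrying full precision, 649.289 × 93 = 60383.877 mL; 93 has 2 s.f., so the result keeps min(4, 2) = 2 s.f.
Rounded to 2 significant figures: 6.0 × 10^4 mL.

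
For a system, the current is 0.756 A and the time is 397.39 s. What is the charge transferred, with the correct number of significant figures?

3.00 × 10^2 C

charge transferred = 0.756 A × 397.39 s = 300.42684 C.
0.756 has 3 significant figures; 397.39 has 5.
Division/multiplication keeps the fewest: 3 significant figures.
Rounded: 3.00 × 10^2 C.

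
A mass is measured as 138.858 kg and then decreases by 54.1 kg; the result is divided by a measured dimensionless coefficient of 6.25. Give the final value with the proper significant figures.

138.858 kg − 54.1 kg = 84.758 kg; the difference is limited to 1 decimal place (3 s.f.).
Carrying full precision, 84.758 ÷ 6.25 = 13.56128 kg; 6.25 has 3 s.f., so the result keeps min(3, 3) = 3 s.f.
Rounded to 3 significant figures: 13.6 kg.

13.6 kg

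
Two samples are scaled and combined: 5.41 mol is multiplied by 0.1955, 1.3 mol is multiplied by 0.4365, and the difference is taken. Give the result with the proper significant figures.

0.49 mol

5.41 × 0.1955 = 1.057655 → 1.06 mol (3 s.f., last digit at the 10^-2 place).
1.3 × 0.4365 = 0.56745 → 0.57 mol (2 s.f., last digit at the 10^-2 place).
Difference: 0.490205 mol; keep the coarser place, 10^-2.
Result: 0.49 mol.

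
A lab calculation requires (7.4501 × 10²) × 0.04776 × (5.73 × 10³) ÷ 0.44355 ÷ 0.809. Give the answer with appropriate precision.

(7.4501 × 10²) × 0.04776 × (5.73 × 10³) ÷ 0.44355 ÷ 0.809 = 568185.226115…
Multiplication/division keeps the fewest significant figures: 7.4501 × 10² → 5 s.f., 0.04776 → 4 s.f., 5.73 × 10³ → 3 s.f., 0.44355 → 5 s.f., 0.809 → 3 s.f.; limit is 3.
Rounded to 3 significant figures: 5.68 × 10⁵.

5.68 × 10⁵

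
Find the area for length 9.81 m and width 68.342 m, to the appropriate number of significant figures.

area = 9.81 m × 68.342 m = 670.43502 m².
9.81 has 3 significant figures; 68.342 has 5.
Division/multiplication keeps the fewest: 3 significant figures.
Rounded: 670. m².

670. m²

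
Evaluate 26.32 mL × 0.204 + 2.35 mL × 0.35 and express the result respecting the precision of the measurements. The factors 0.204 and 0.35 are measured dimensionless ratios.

26.32 × 0.204 = 5.36928 → 5.37 mL (3 s.f., last digit at the 10^-2 place).
2.35 × 0.35 = 0.8225 → 0.82 mL (2 s.f., last digit at the 10^-2 place).
Sum: 6.19178 mL; keep the coarser place, 10^-2.
Result: 6.19 mL.

6.19 mL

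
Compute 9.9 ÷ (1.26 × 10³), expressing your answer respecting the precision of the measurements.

9.9 ÷ (1.26 × 10³) = 0.00785714285714…
Multiplication/division keeps the fewest significant figures: 9.9 → 2 s.f., 1.26 × 10³ → 3 s.f.; limit is 2.
Rounded to 2 significant figures: 0.0079.

0.0079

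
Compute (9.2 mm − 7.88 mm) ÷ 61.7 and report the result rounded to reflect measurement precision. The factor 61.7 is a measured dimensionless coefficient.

9.2 mm − 7.88 mm = 1.32 mm; the difference is limited to 1 decimal place (2 s.f.).
Carrying full precision, 1.32 ÷ 61.7 = 0.0213938411669… mm; 61.7 has 3 s.f., so the result keeps min(2, 3) = 2 s.f.
Rounded to 2 significant figures: 0.021 mm.

0.021 mm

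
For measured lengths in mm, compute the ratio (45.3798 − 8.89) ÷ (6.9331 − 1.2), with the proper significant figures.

45.3798 − 8.89 = 36.4898, limited to 2 d.p. → 4 s.f.; 6.9331 − 1.2 = 5.7331, limited to 1 d.p. → 2 s.f.
Carrying full precision, 36.4898 ÷ 5.7331 = 6.36475903089…; keep min(4, 2) = 2 s.f.
Rounded to 2 significant figures: 6.4.

6.4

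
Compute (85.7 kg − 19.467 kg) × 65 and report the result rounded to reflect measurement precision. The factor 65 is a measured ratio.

4.3 × 10³ kg

85.7 kg − 19.467 kg = 66.233 kg; the difference is limited to 1 decimal place (3 s.f.).
Carrying full precision, 66.233 × 65 = 4305.145 kg; 65 has 2 s.f., so the result keeps min(3, 2) = 2 s.f.
Rounded to 2 significant figures: 4.3 × 10³ kg.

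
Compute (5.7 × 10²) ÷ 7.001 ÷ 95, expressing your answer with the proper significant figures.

(5.7 × 10²) ÷ 7.001 ÷ 95 = 0.857020425653…
Multiplication/division keeps the fewest significant figures: 5.7 × 10² → 2 s.f., 7.001 → 4 s.f., 95 → 2 s.f.; limit is 2.
Rounded to 2 significant figures: 0.86.

0.86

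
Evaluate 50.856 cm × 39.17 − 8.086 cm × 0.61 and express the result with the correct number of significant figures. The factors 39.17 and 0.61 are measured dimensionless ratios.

1987 cm

50.856 × 39.17 = 1992.02952 → 1992 cm (4 s.f., last digit at the 10^0 place).
8.086 × 0.61 = 4.93246 → 4.9 cm (2 s.f., last digit at the 10^-1 place).
Difference: 1987.09706 cm; keep the coarser place, 10^0.
Result: 1987 cm.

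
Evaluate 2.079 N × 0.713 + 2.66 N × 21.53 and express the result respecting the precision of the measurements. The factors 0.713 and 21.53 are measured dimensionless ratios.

2.079 × 0.713 = 1.482327 → 1.48 N (3 s.f., last digit at the 10^-2 place).
2.66 × 21.53 = 57.2698 → 57.3 N (3 s.f., last digit at the 10^-1 place).
Sum: 58.752127 N; keep the coarser place, 10^-1.
Result: 58.8 N.

58.8 N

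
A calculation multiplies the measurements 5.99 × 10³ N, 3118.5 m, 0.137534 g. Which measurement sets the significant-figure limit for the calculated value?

5.99 × 10³ N → 3 s.f.; 3118.5 m → 5 s.f.; 0.137534 g → 6 s.f.
The fewest is 3 significant figures, from 5.99 × 10³ N.

5.99 × 10³ N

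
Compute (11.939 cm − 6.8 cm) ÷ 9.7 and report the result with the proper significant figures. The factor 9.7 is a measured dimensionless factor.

0.53 cm

11.939 cm − 6.8 cm = 5.139 cm; the difference is limited to 1 decimal place (2 s.f.).
Carrying full precision, 5.139 ÷ 9.7 = 0.529793814433… cm; 9.7 has 2 s.f., so the result keeps min(2, 2) = 2 s.f.
Rounded to 2 significant figures: 0.53 cm.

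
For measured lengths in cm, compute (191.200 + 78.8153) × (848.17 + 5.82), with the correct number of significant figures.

191.200 + 78.8153 = 270.0153, limited to 3 d.p. → 6 s.f.; 848.17 + 5.82 = 853.99, limited to 2 d.p. → 5 s.f.
Carrying full precision, 270.0153 × 853.99 = 230590.366047; keep min(6, 5) = 5 s.f.
Rounded to 5 significant figures: 2.3059 × 10^5 cm².

2.3059 × 10^5 cm²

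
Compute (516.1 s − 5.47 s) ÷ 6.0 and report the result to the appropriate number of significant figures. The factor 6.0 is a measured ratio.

85 s

516.1 s − 5.47 s = 510.63 s; the difference is limited to 1 decimal place (4 s.f.).
Carrying full precision, 510.63 ÷ 6.0 = 85.105 s; 6.0 has 2 s.f., so the result keeps min(4, 2) = 2 s.f.
Rounded to 2 significant figures: 85 s.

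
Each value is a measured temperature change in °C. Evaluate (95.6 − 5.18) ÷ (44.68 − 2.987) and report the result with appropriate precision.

2.17

95.6 − 5.18 = 90.42, limited to 1 d.p. → 3 s.f.; 44.68 − 2.987 = 41.693, limited to 2 d.p. → 4 s.f.
Carrying full precision, 90.42 ÷ 41.693 = 2.16870937567…; keep min(3, 4) = 3 s.f.
Rounded to 3 significant figures: 2.17.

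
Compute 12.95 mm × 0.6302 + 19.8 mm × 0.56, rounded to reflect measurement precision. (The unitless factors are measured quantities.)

19 mm

12.95 × 0.6302 = 8.16109 → 8.161 mm (4 s.f., last digit at the 10^-3 place).
19.8 × 0.56 = 11.088 → 11 mm (2 s.f., last digit at the 10^0 place).
Sum: 19.24909 mm; keep the coarser place, 10^0.
Result: 19 mm.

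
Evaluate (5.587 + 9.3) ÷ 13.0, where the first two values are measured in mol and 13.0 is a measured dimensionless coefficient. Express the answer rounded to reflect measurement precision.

5.587 mol + 9.3 mol = 14.887 mol; the sum is limited to 1 decimal place (3 s.f.).
Carrying full precision, 14.887 ÷ 13.0 = 1.14515384615… mol; 13.0 has 3 s.f., so the result keeps min(3, 3) = 3 s.f.
Rounded to 3 significant figures: 1.15 mol.

1.15 mol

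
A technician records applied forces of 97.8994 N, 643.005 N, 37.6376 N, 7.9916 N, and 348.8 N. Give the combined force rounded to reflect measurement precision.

1135.3 N

97.8994 N + 643.005 N + 37.6376 N + 7.9916 N + 348.8 N = 1135.3336 N.
Addition/subtraction keeps the fewest decimal places: 97.8994 → 4 decimal places, 643.005 → 3 decimal places, 37.6376 → 4 decimal places, 7.9916 → 4 decimal places, 348.8 → 1 decimal place; limit is 1.
Rounded to 1 decimal place: 1135.3 N.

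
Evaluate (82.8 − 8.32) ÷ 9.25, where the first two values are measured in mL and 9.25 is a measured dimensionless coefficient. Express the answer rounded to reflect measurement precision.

8.05 mL

82.8 mL − 8.32 mL = 74.48 mL; the difference is limited to 1 decimal place (3 s.f.).
Carrying full precision, 74.48 ÷ 9.25 = 8.05189189189… mL; 9.25 has 3 s.f., so the result keeps min(3, 3) = 3 s.f.
Rounded to 3 significant figures: 8.05 mL.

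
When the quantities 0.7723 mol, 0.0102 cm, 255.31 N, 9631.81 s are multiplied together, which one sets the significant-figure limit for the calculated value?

0.7723 mol → 4 s.f.; 0.0102 cm → 3 s.f.; 255.31 N → 5 s.f.; 9631.81 s → 6 s.f.
The fewest is 3 significant figures, from 0.0102 cm.

0.0102 cm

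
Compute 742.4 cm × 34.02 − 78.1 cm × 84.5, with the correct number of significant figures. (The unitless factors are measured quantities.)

742.4 × 34.02 = 25256.448 → 2.526 × 10^4 cm (4 s.f., last digit at the 10^1 place).
78.1 × 84.5 = 6599.45 → 6.60 × 10^3 cm (3 s.f., last digit at the 10^1 place).
Difference: 18656.998 cm; keep the coarser place, 10^1.
Result: 1.866 × 10^4 cm.

1.866 × 10^4 cm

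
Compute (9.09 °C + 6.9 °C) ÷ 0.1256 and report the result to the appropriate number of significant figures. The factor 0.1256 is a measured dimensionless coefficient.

9.09 °C + 6.9 °C = 15.99 °C; the sum is limited to 1 decimal place (3 s.f.).
Carrying full precision, 15.99 ÷ 0.1256 = 127.308917197… °C; 0.1256 has 4 s.f., so the result keeps min(3, 4) = 3 s.f.
Rounded to 3 significant figures: 127 °C.

127 °C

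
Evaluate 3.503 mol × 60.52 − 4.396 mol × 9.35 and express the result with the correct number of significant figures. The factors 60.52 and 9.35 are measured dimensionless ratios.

3.503 × 60.52 = 212.00156 → 212.0 mol (4 s.f., last digit at the 10^-1 place).
4.396 × 9.35 = 41.1026 → 41.1 mol (3 s.f., last digit at the 10^-1 place).
Difference: 170.89896 mol; keep the coarser place, 10^-1.
Result: 170.9 mol.

170.9 mol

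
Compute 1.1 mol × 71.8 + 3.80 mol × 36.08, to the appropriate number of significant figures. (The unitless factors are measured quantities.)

1.1 × 71.8 = 78.98 → 79 mol (2 s.f., last digit at the 10^0 place).
3.80 × 36.08 = 137.104 → 137 mol (3 s.f., last digit at the 10^0 place).
Sum: 216.084 mol; keep the coarser place, 10^0.
Result: 216 mol.

216 mol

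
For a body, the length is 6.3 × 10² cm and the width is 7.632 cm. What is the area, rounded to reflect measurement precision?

area = 6.3 × 10² cm × 7.632 cm = 4808.16 cm².
6.3 × 10² has 2 significant figures; 7.632 has 4.
Division/multiplication keeps the fewest: 2 significant figures.
Rounded: 4.8 × 10³ cm².

4.8 × 10³ cm²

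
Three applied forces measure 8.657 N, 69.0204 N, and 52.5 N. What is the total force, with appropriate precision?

130.2 N

8.657 N + 69.0204 N + 52.5 N = 130.1774 N.
Addition/subtraction keeps the fewest decimal places: 8.657 → 3 decimal places, 69.0204 → 4 decimal places, 52.5 → 1 decimal place; limit is 1.
Rounded to 1 decimal place: 130.2 N.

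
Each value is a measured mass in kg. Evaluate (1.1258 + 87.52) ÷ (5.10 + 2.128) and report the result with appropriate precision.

12.3

1.1258 + 87.52 = 88.6458, limited to 2 d.p. → 4 s.f.; 5.10 + 2.128 = 7.228, limited to 2 d.p. → 3 s.f.
Carrying full precision, 88.6458 ÷ 7.228 = 12.2642224682…; keep min(4, 3) = 3 s.f.
Rounded to 3 significant figures: 12.3.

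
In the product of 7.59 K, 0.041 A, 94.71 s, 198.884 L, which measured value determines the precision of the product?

0.041 A

7.59 K → 3 s.f.; 0.041 A → 2 s.f.; 94.71 s → 4 s.f.; 198.884 L → 6 s.f.
The fewest is 2 significant figures, from 0.041 A.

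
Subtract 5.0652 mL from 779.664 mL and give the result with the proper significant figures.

774.599 mL

779.664 mL − 5.0652 mL = 774.5988 mL.
Addition/subtraction keeps the fewest decimal places: 779.664 → 3 decimal places, 5.0652 → 4 decimal places; limit is 3.
Rounded to 3 decimal places: 774.599 mL.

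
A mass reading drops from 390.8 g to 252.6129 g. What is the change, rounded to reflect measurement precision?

138.2 g

390.8 g − 252.6129 g = 138.1871 g.
Addition/subtraction keeps the fewest decimal places: 390.8 → 1 decimal place, 252.6129 → 4 decimal places; limit is 1.
Rounded to 1 decimal place: 138.2 g.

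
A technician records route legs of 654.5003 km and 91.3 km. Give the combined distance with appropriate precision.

654.5003 km + 91.3 km = 745.8003 km.
Addition/subtraction keeps the fewest decimal places: 654.5003 → 4 decimal places, 91.3 → 1 decimal place; limit is 1.
Rounded to 1 decimal place: 745.8 km.

745.8 km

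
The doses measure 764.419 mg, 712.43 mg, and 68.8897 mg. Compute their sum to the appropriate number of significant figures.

764.419 mg + 712.43 mg + 68.8897 mg = 1545.7387 mg.
Addition/subtraction keeps the fewest decimal places: 764.419 → 3 decimal places, 712.43 → 2 decimal places, 68.8897 → 4 decimal places; limit is 2.
Rounded to 2 decimal places: 1545.74 mg.

1545.74 mg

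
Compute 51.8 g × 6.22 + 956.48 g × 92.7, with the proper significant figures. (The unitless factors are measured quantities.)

8.90 × 10⁴ g

51.8 × 6.22 = 322.196 → 322 g (3 s.f., last digit at the 10^0 place).
956.48 × 92.7 = 88665.696 → 8.87 × 10⁴ g (3 s.f., last digit at the 10^2 place).
Sum: 88987.892 g; keep the coarser place, 10^2.
Result: 8.90 × 10⁴ g.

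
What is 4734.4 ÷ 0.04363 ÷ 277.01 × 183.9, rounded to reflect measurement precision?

7.204 × 10^4

4734.4 ÷ 0.04363 ÷ 277.01 × 183.9 = 72038.7248452…
Multiplication/division keeps the fewest significant figures: 4734.4 → 5 s.f., 0.04363 → 4 s.f., 277.01 → 5 s.f., 183.9 → 4 s.f.; limit is 4.
Rounded to 4 significant figures: 7.204 × 10^4.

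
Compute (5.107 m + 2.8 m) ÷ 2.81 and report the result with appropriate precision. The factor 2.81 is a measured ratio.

2.8 m

5.107 m + 2.8 m = 7.907 m; the sum is limited to 1 decimal place (2 s.f.).
Carrying full precision, 7.907 ÷ 2.81 = 2.81387900356… m; 2.81 has 3 s.f., so the result keeps min(2, 3) = 2 s.f.
Rounded to 2 significant figures: 2.8 m.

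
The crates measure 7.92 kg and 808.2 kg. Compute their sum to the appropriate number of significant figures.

7.92 kg + 808.2 kg = 816.12 kg.
Addition/subtraction keeps the fewest decimal places: 7.92 → 2 decimal places, 808.2 → 1 decimal place; limit is 1.
Rounded to 1 decimal place: 816.1 kg.

816.1 kg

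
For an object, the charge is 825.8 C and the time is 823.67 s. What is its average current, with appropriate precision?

average current = 825.8 C ÷ 823.67 s = 1.00258598711… A.
825.8 has 4 significant figures; 823.67 has 5.
Division/multiplication keeps the fewest: 4 significant figures.
Rounded: 1.003 A.

1.003 A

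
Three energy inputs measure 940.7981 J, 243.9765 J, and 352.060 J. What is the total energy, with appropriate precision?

1536.835 J

940.7981 J + 243.9765 J + 352.060 J = 1536.8346 J.
Addition/subtraction keeps the fewest decimal places: 940.7981 → 4 decimal places, 243.9765 → 4 decimal places, 352.060 → 3 decimal places; limit is 3.
Rounded to 3 decimal places: 1536.835 J.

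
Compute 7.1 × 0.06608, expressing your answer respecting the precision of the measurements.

7.1 × 0.06608 = 0.469168
Multiplication/division keeps the fewest significant figures: 7.1 → 2 s.f., 0.06608 → 4 s.f.; limit is 2.
Rounded to 2 significant figures: 0.47.

0.47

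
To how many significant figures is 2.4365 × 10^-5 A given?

2.4365 × 10^-5: in scientific notation every digit of the coefficient is significant.

5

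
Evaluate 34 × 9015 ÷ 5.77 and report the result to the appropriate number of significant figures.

34 × 9015 ÷ 5.77 = 53121.3171577…
Multiplication/division keeps the fewest significant figures: 34 → 2 s.f., 9015 → 4 s.f., 5.77 → 3 s.f.; limit is 2.
Rounded to 2 significant figures: 5.3 × 10⁴.

5.3 × 10⁴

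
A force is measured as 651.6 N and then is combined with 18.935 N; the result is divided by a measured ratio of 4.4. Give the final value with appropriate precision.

651.6 N + 18.935 N = 670.535 N; the sum is limited to 1 decimal place (4 s.f.).
Carrying full precision, 670.535 ÷ 4.4 = 152.394318182… N; 4.4 has 2 s.f., so the result keeps min(4, 2) = 2 s.f.
Rounded to 2 significant figures: 1.5 × 10^2 N.

1.5 × 10^2 N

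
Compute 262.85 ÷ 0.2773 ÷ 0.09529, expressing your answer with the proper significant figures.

262.85 ÷ 0.2773 ÷ 0.09529 = 9947.42755209…
Multiplication/division keeps the fewest significant figures: 262.85 → 5 s.f., 0.2773 → 4 s.f., 0.09529 → 4 s.f.; limit is 4.
Rounded to 4 significant figures: 9947.

9947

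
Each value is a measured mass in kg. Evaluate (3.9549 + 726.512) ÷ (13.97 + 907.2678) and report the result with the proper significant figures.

7.9292 × 10⁻¹

3.9549 + 726.512 = 730.4669, limited to 3 d.p. → 6 s.f.; 13.97 + 907.2678 = 921.2378, limited to 2 d.p. → 5 s.f.
Carrying full precision, 730.4669 ÷ 921.2378 = 0.792918940148…; keep min(6, 5) = 5 s.f.
Rounded to 5 significant figures: 7.9292 × 10⁻¹.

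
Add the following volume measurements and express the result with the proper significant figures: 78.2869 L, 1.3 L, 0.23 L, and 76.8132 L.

78.2869 L + 1.3 L + 0.23 L + 76.8132 L = 156.6301 L.
Addition/subtraction keeps the fewest decimal places: 78.2869 → 4 decimal places, 1.3 → 1 decimal place, 0.23 → 2 decimal places, 76.8132 → 4 decimal places; limit is 1.
Rounded to 1 decimal place: 156.6 L.

156.6 L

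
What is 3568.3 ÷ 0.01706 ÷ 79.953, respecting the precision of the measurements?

3568.3 ÷ 0.01706 ÷ 79.953 = 2616.05920911…
Multiplication/division keeps the fewest significant figures: 3568.3 → 5 s.f., 0.01706 → 4 s.f., 79.953 → 5 s.f.; limit is 4.
Rounded to 4 significant figures: 2616.

2616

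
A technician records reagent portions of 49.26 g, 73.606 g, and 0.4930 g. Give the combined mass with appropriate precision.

123.36 g

49.26 g + 73.606 g + 0.4930 g = 123.3590 g.
Addition/subtraction keeps the fewest decimal places: 49.26 → 2 decimal places, 73.606 → 3 decimal places, 0.4930 → 4 decimal places; limit is 2.
Rounded to 2 decimal places: 123.36 g.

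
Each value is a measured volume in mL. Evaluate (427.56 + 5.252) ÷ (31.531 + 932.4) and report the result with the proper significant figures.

427.56 + 5.252 = 432.812, limited to 2 d.p. → 5 s.f.; 31.531 + 932.4 = 963.931, limited to 1 d.p. → 4 s.f.
Carrying full precision, 432.812 ÷ 963.931 = 0.44900724222…; keep min(5, 4) = 4 s.f.
Rounded to 4 significant figures: 4.490 × 10^-1.

4.490 × 10^-1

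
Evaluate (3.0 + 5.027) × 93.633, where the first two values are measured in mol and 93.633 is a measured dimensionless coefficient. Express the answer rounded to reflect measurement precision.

3.0 mol + 5.027 mol = 8.027 mol; the sum is limited to 1 decimal place (2 s.f.).
Carrying full precision, 8.027 × 93.633 = 751.592091 mol; 93.633 has 5 s.f., so the result keeps min(2, 5) = 2 s.f.
Rounded to 2 significant figures: 7.5 × 10^2 mol.

7.5 × 10^2 mol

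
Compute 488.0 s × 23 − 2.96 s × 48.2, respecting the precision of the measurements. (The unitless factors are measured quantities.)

488.0 × 23 = 11224 → 1.1 × 10⁴ s (2 s.f., last digit at the 10^3 place).
2.96 × 48.2 = 142.672 → 143 s (3 s.f., last digit at the 10^0 place).
Difference: 11081.328 s; keep the coarser place, 10^3.
Result: 1.1 × 10⁴ s.

1.1 × 10⁴ s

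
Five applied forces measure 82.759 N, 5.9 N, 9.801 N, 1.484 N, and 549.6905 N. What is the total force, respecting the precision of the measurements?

82.759 N + 5.9 N + 9.801 N + 1.484 N + 549.6905 N = 649.6345 N.
Addition/subtraction keeps the fewest decimal places: 82.759 → 3 decimal places, 5.9 → 1 decimal place, 9.801 → 3 decimal places, 1.484 → 3 decimal places, 549.6905 → 4 decimal places; limit is 1.
Rounded to 1 decimal place: 649.6 N.

649.6 N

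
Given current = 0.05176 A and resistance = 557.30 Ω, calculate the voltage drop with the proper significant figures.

voltage drop = 0.05176 A × 557.30 Ω = 28.845848 V.
0.05176 has 4 significant figures; 557.30 has 5.
Division/multiplication keeps the fewest: 4 significant figures.
Rounded: 28.85 V.

28.85 V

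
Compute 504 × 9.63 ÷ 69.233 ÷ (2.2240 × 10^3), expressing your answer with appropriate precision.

3.15 × 10^-2

504 × 9.63 ÷ 69.233 ÷ (2.2240 × 10^3) = 0.031521646173…
Multiplication/division keeps the fewest significant figures: 504 → 3 s.f., 9.63 → 3 s.f., 69.233 → 5 s.f., 2.2240 × 10^3 → 5 s.f.; limit is 3.
Rounded to 3 significant figures: 3.15 × 10^-2.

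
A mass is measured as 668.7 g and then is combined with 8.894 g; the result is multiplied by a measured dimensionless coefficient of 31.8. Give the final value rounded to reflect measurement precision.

2.15 × 10⁴ g

668.7 g + 8.894 g = 677.594 g; the sum is limited to 1 decimal place (4 s.f.).
Carrying full precision, 677.594 × 31.8 = 21547.4892 g; 31.8 has 3 s.f., so the result keeps min(4, 3) = 3 s.f.
Rounded to 3 significant figures: 2.15 × 10⁴ g.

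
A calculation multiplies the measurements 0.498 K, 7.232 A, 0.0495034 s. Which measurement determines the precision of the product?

0.498 K

0.498 K → 3 s.f.; 7.232 A → 4 s.f.; 0.0495034 s → 6 s.f.
The fewest is 3 significant figures, from 0.498 K.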